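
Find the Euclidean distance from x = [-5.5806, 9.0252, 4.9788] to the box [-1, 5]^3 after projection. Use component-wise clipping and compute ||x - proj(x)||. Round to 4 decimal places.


Project each component onto [-1, 5].
clip(-5.5806) = -1.0, clip(9.0252) = 5.0, clip(4.9788) = 4.9788
Projection = [-1.0, 5.0, 4.9788]
Squared diffs: [20.9819, 16.2022, 0.0]
Distance = sqrt(37.1841) = 6.0979


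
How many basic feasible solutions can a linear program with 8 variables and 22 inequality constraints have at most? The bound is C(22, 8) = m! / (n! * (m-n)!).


Each vertex corresponds to some choice of n active constraints out of m, so the number of vertices is at most C(m, n) = m! / (n!(m-n)!).
m = 22, n = 8
Numerator: 22 * 21 * 20 * 19 * 18 * 17 * 16 * 15
Denominator: 8! = 40320
C(22, 8) = 319770


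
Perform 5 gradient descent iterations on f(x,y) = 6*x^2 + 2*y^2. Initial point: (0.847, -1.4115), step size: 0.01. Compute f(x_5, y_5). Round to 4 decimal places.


Gradient descent on f(x,y) = 6*x^2 + 2*y^2.
Starting point: (0.847, -1.4115), alpha = 0.01
Step 1: grad_x = 2*6*0.847 = 10.164, grad_y = 2*2*-1.4115 = -5.646
  x_1 = 0.847 - 0.01*10.164 = 0.7454
  y_1 = -1.4115 - 0.01*-5.646 = -1.355
Step 2: grad_x = 2*6*0.7454 = 8.9443, grad_y = 2*2*-1.355 = -5.4202
  x_2 = 0.7454 - 0.01*8.9443 = 0.6559
  y_2 = -1.355 - 0.01*-5.4202 = -1.3008
Step 3: grad_x = 2*6*0.6559 = 7.871, grad_y = 2*2*-1.3008 = -5.2034
  x_3 = 0.6559 - 0.01*7.871 = 0.5772
  y_3 = -1.3008 - 0.01*-5.2034 = -1.2488
Step 4: grad_x = 2*6*0.5772 = 6.9265, grad_y = 2*2*-1.2488 = -4.9952
  x_4 = 0.5772 - 0.01*6.9265 = 0.5079
  y_4 = -1.2488 - 0.01*-4.9952 = -1.1989
Step 5: grad_x = 2*6*0.5079 = 6.0953, grad_y = 2*2*-1.1989 = -4.7954
  x_5 = 0.5079 - 0.01*6.0953 = 0.447
  y_5 = -1.1989 - 0.01*-4.7954 = -1.1509
f(0.447, -1.1509) = 6*0.447^2 + 2*(-1.1509)^2 = 3.8479


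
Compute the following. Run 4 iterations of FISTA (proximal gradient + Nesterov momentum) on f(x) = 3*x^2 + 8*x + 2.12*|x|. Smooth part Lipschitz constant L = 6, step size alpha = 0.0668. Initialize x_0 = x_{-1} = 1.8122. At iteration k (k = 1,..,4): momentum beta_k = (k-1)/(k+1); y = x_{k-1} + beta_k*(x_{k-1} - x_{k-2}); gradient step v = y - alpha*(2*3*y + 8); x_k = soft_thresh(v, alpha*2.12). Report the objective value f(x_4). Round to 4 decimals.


FISTA on f(x) = 3*x^2 + 8*x + 2.12*|x|
L = 6, alpha = 0.0668
Iteration 1: beta = 0.0, y = 1.8122 + 0.0*(1.8122 - 1.8122) = 1.8122
  grad(y) = 18.8732, v = y - alpha*grad = 0.5515
  prox(v) = soft_thresh(0.5515, 0.1416) = 0.4099
Iteration 2: beta = 0.3333, y = 0.4099 + 0.3333*(0.4099 - 1.8122) = -0.0576
  grad(y) = 7.6544, v = y - alpha*grad = -0.5689
  prox(v) = soft_thresh(-0.5689, 0.1416) = -0.4273
Iteration 3: beta = 0.5, y = -0.4273 + 0.5*(-0.4273 - 0.4099) = -0.8459
  grad(y) = 2.9248, v = y - alpha*grad = -1.0412
  prox(v) = soft_thresh(-1.0412, 0.1416) = -0.8996
Iteration 4: beta = 0.6, y = -0.8996 + 0.6*(-0.8996 + 0.4273) = -1.183
  grad(y) = 0.9018, v = y - alpha*grad = -1.2433
  prox(v) = soft_thresh(-1.2433, 0.1416) = -1.1017
f(x_4) = 3*(-1.1017)^2 + 8*(-1.1017) + 2.12*|-1.1017| = -2.8368


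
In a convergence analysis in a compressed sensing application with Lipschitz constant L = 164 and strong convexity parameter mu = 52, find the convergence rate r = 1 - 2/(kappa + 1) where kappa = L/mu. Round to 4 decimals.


Step 1: Compute the condition number.
kappa = L/mu = 164/52 = 3.1538
Step 2: Compute the convergence rate.
r = 1 - 2/(kappa + 1) = 1 - 2*mu/(L + mu) = (L - mu)/(L + mu) = 112/216 = 0.5185


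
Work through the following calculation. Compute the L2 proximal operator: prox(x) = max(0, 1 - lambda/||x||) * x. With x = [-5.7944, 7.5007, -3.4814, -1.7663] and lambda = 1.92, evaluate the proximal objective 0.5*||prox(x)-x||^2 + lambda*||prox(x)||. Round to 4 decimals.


Step 1: Compute ||x||.
||x|| = 10.2506
Step 2: Compute scaling factor.
scale = max(0, 1 - 1.92/10.2506) = 0.8127
Step 3: prox(x) = [-4.7091, 6.0958, -2.8293, -1.4355]
||prox(x)|| = 8.3306
Step 4: Proximal objective.
0.5*||prox-x||^2 = 1.8432
lambda*||prox|| = 15.9948
Total = 17.838


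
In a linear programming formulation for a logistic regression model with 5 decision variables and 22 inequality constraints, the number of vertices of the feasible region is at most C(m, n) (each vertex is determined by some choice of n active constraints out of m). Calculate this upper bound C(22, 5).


Each vertex corresponds to some choice of n active constraints out of m, so the number of vertices is at most C(m, n) = m! / (n!(m-n)!).
m = 22, n = 5
Numerator: 22 * 21 * 20 * 19 * 18
Denominator: 5! = 120
C(22, 5) = 26334


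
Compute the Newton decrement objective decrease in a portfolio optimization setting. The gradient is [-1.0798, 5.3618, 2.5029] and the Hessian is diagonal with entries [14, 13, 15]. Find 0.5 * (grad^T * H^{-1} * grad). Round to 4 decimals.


Step 1: H is diagonal, so H^(-1) * g = [-0.0771, 0.4124, 0.1669].
Step 2: g^T H^(-1) g = sum_i g_i^2 / H_ii
  = (-1.0798)^2/14 + (5.3618)^2/13 + (2.5029)^2/15
  = 0.0833 + 2.2115 + 0.4176 = 2.7124
Step 3: Objective decrease = 0.5 * g^T H^(-1) g = 1.3562


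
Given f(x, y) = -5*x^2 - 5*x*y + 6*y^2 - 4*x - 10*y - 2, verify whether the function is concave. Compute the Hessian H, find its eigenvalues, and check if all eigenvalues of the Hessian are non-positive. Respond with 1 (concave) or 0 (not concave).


The Hessian of f(x,y) = -5*x^2 - 5*x*y + 6*y^2 - 4*x - 10*y - 2 is:
H = [[-10, -5], [-5, 12]]
Trace = -10 + 12 = 2
Determinant = -10*12 - (-5)^2 = -145
Discriminant = (2)^2 - 4*-145 = 584.0
Eigenvalues: lambda_1 = -11.083, lambda_2 = 13.083
The function is not concave.

0


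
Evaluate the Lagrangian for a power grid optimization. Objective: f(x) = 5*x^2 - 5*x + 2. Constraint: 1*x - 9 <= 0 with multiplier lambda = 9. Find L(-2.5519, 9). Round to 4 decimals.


Step 1: Evaluate f(x).
f(-2.5519) = 5*(-2.5519)^2 - 5*(-2.5519) + 2 = 47.3205
Step 2: Evaluate g(x).
g(-2.5519) = 1*-2.5519 - 9 = -11.5519
Step 3: Compute Lagrangian.
L = 47.3205 + 9*-11.5519 = -56.6466


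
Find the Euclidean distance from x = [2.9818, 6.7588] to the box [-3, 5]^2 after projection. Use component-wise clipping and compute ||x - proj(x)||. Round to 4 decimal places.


Project each component onto [-3, 5].
clip(2.9818) = 2.9818, clip(6.7588) = 5.0
Projection = [2.9818, 5.0]
Squared diffs: [0.0, 3.0934]
Distance = sqrt(3.0934) = 1.7588


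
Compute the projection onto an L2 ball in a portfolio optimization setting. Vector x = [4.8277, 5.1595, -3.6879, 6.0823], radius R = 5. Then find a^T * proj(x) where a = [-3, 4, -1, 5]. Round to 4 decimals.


Step 1: Compute ||x|| (intermediates to 6 decimals).
||x|| = sqrt(4.8277^2 + 5.1595^2 + (-3.6879)^2 + 6.0823^2) = 10.026071
Step 2: Project.
Since ||x|| > R, scale = R/||x|| = 5/10.026071 = 0.4987, proj(x) = scale * x
proj(x) = [2.407574, 2.573043, -1.839156, 3.033243]
Step 3: Dot product.
a^T * proj(x) = -3*2.407574 + 4*2.573043 - 1*(-1.839156) + 5*3.033243 = 20.0748


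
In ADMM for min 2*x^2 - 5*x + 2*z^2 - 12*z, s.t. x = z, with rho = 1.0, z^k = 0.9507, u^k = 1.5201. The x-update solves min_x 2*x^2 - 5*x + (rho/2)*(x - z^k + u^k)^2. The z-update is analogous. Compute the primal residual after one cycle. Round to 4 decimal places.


ADMM iteration with rho = 1.0, z^k = 0.9507, u^k = 1.5201
Step 1: x-update.
Minimize 2*x^2 - 5*x + (1.0/2)*(x - 0.9507 + 1.5201)^2
FOC: (2*2 + 1.0)*x = 5 + 1.0*(0.9507 - 1.5201)
x^{k+1} = 0.8861
Step 2: z-update.
Minimize 2*z^2 - 12*z + (1.0/2)*(0.8861 - z + 1.5201)^2
FOC: (2*2 + 1.0)*z = 12 + 1.0*(0.8861 + 1.5201)
z^{k+1} = 2.8812
Step 3: u-update.
u^{k+1} = 1.5201 + 0.8861 - 2.8812 = -0.475
Step 4: Primal residual = |0.8861 - 2.8812| = 1.9951


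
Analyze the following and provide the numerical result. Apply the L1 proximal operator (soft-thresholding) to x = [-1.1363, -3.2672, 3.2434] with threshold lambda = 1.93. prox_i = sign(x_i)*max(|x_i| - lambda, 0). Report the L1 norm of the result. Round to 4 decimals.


Soft-thresholding with lambda = 1.93:
prox(-1.1363) = sign(-1.1363)*max(|-1.1363| - 1.93, 0) = 0.0
prox(-3.2672) = sign(-3.2672)*max(|-3.2672| - 1.93, 0) = -1.3372
prox(3.2434) = sign(3.2434)*max(|3.2434| - 1.93, 0) = 1.3134
prox(x) = [0.0, -1.3372, 1.3134]
||prox(x)||_1 = 0.0 + 1.3372 + 1.3134 = 2.6506


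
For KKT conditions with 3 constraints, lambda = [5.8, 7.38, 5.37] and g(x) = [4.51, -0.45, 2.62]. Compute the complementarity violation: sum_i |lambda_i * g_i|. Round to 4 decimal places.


KKT complementary slackness check:
lambda_1 * g_1 = 5.8 * 4.51 = 26.158
lambda_2 * g_2 = 7.38 * -0.45 = -3.321
lambda_3 * g_3 = 5.37 * 2.62 = 14.0694
Total violation = 26.158 + 3.321 + 14.0694 = 43.5484


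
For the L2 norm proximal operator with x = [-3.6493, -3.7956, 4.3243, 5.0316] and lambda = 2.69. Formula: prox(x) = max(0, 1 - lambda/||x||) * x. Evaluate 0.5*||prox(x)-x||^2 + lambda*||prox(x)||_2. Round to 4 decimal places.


Step 1: Compute ||x||.
||x|| = 8.47
Step 2: Compute scaling factor.
scale = max(0, 1 - 2.69/8.47) = 0.6824
Step 3: prox(x) = [-2.4903, -2.5901, 2.9509, 3.4336]
||prox(x)|| = 5.78
Step 4: Proximal objective.
0.5*||prox-x||^2 = 3.6181
lambda*||prox|| = 15.5482
Total = 19.1662


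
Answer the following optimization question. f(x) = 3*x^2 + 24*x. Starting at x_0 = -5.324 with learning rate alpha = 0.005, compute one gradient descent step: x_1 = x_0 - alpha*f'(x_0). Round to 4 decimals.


We compute the gradient at x_0 and apply the update.
f'(x) = 6*x + 24
f'(-5.324) = 6*-5.324 + 24 = -7.944
x_1 = -5.324 - 0.005*-7.944 = -5.2843


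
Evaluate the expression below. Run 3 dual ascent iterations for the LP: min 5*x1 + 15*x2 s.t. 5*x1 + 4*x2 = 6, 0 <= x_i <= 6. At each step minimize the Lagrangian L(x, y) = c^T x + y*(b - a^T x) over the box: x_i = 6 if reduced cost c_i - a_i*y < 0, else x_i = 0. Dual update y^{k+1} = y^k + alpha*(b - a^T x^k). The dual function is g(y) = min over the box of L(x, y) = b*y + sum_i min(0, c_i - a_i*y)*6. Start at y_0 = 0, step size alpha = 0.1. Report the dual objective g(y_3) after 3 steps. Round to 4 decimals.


Dual ascent for LP: min 5*x1 + 15*x2, 5*x1 + 4*x2 = 6, 0 <= x_i <= 6
Step 1: y^k = 0.0, reduced costs: (5.0, 15.0)
  x^k = (0.0, 0.0), subgradient = b - a^T x = 6.0
  y^{k+1} = 0.0 + 0.1*6.0 = 0.6
Step 2: y^k = 0.6, reduced costs: (2.0, 12.6)
  x^k = (0.0, 0.0), subgradient = b - a^T x = 6.0
  y^{k+1} = 0.6 + 0.1*6.0 = 1.2
Step 3: y^k = 1.2, reduced costs: (-1.0, 10.2)
  x^k = (6.0, 0.0), subgradient = b - a^T x = -24.0
  y^{k+1} = 1.2 + 0.1*-24.0 = -1.2
Dual objective at y_3 = -1.2: reduced costs (11.0, 19.8), box minimizer x = (0.0, 0.0)
g(y_3) = b*y + (c1 - a1*y)*x1 + (c2 - a2*y)*x2 = 6*(-1.2) + 11.0*0.0 + 19.8*0.0 = -7.2 + 0.0 + 0.0 = -7.2


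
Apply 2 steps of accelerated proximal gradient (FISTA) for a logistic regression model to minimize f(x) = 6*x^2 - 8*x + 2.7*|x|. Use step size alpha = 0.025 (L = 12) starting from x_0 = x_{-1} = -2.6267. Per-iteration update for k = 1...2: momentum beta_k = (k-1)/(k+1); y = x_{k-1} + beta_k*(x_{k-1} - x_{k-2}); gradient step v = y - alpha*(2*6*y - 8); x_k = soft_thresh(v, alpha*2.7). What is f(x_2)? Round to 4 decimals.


FISTA on f(x) = 6*x^2 - 8*x + 2.7*|x|
L = 12, alpha = 0.025
Iteration 1: beta = 0.0, y = -2.6267 + 0.0*(-2.6267 + 2.6267) = -2.6267
  grad(y) = -39.5204, v = y - alpha*grad = -1.6387
  prox(v) = soft_thresh(-1.6387, 0.0675) = -1.5712
Iteration 2: beta = 0.3333, y = -1.5712 + 0.3333*(-1.5712 + 2.6267) = -1.2194
  grad(y) = -22.6322, v = y - alpha*grad = -0.6535
  prox(v) = soft_thresh(-0.6535, 0.0675) = -0.586
f(x_2) = 6*(-0.586)^2 - 8*(-0.586) + 2.7*|-0.586| = 8.3314


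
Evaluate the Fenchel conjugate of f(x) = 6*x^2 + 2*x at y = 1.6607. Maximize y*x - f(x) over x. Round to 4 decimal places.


f*(y) = sup_x {y*x - a*x^2 - b*x} = sup_x {(y-b)*x - a*x^2}
FOC: (y - b) - 2a*x = 0 => x* = (y - b)/(2a)
x* = (1.6607 - 2)/(2*6) = -0.0283
f*(1.6607) = (y-b)^2/(4a) = (1.6607 - 2)^2/(4*6)
= 0.1151/24 = 0.0048


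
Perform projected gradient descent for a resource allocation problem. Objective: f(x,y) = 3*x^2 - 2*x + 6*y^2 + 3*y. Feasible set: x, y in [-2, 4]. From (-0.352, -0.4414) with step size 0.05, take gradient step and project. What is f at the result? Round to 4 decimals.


Step 1: Compute gradient at (-0.352, -0.4414).
grad_x = 2*3*-0.352 - 2 = -4.112
grad_y = 2*6*-0.4414 + 3 = -2.2968
Step 2: Gradient step.
x_raw = -0.352 - 0.05*-4.112 = -0.1464
y_raw = -0.4414 - 0.05*-2.2968 = -0.3266
Step 3: Project onto [-2, 4].
x_proj = clip(-0.1464) = -0.1464
y_proj = clip(-0.3266) = -0.3266
Step 4: Evaluate f.
f(-0.1464, -0.3266) = 0.0173


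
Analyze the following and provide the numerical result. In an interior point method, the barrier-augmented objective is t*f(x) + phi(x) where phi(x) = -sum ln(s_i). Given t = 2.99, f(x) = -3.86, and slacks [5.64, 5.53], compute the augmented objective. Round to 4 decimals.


Step 1: Compute log-barrier.
ln values: [1.7299, 1.7102]
phi = -(1.7299 + 1.7102) = -3.4401
Step 2: Compute augmented objective.
t*f(x) = 2.99*-3.86 = -11.5414
Total = -11.5414 - 3.4401 = -14.9815


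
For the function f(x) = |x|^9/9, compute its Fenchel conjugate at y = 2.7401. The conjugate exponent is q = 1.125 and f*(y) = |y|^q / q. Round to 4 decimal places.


The conjugate exponent q satisfies 1/p + 1/q = 1.
p = 9, so q = 9/(9 - 1) = 1.125
|y|^q = 2.7401^1.125 = 3.108
f*(2.7401) = 3.108 / 1.125 = 2.7627


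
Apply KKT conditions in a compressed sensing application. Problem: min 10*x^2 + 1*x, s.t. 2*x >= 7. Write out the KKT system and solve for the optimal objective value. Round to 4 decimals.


Step 1: Try lambda = 0 (constraint inactive).
x_unc = -1/(2*10) = -0.05
Check: 2*-0.05 = -0.1 < 7 -- violated!
Step 2: Constraint must be active: 2*x = 7
x* = 7/2 = 3.5
lambda = (2*10*3.5 + 1)/2 = 35.5
Step 3: Compute optimal value.
f(x*) = 10*3.5^2 + 1*3.5 = 126.0


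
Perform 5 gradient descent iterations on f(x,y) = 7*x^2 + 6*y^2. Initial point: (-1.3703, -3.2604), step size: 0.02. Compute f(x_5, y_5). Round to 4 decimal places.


Gradient descent on f(x,y) = 7*x^2 + 6*y^2.
Starting point: (-1.3703, -3.2604), alpha = 0.02
Step 1: grad_x = 2*7*-1.3703 = -19.1842, grad_y = 2*6*-3.2604 = -39.1248
  x_1 = -1.3703 - 0.02*-19.1842 = -0.9866
  y_1 = -3.2604 - 0.02*-39.1248 = -2.4779
Step 2: grad_x = 2*7*-0.9866 = -13.8126, grad_y = 2*6*-2.4779 = -29.7348
  x_2 = -0.9866 - 0.02*-13.8126 = -0.7104
  y_2 = -2.4779 - 0.02*-29.7348 = -1.8832
Step 3: grad_x = 2*7*-0.7104 = -9.9451, grad_y = 2*6*-1.8832 = -22.5985
  x_3 = -0.7104 - 0.02*-9.9451 = -0.5115
  y_3 = -1.8832 - 0.02*-22.5985 = -1.4312
Step 4: grad_x = 2*7*-0.5115 = -7.1605, grad_y = 2*6*-1.4312 = -17.1748
  x_4 = -0.5115 - 0.02*-7.1605 = -0.3683
  y_4 = -1.4312 - 0.02*-17.1748 = -1.0877
Step 5: grad_x = 2*7*-0.3683 = -5.1555, grad_y = 2*6*-1.0877 = -13.0529
  x_5 = -0.3683 - 0.02*-5.1555 = -0.2651
  y_5 = -1.0877 - 0.02*-13.0529 = -0.8267
f(-0.2651, -0.8267) = 7*(-0.2651)^2 + 6*(-0.8267)^2 = 4.5925


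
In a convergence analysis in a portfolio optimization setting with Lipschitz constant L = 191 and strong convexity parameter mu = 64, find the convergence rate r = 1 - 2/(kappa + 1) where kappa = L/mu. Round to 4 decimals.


Step 1: Compute the condition number.
kappa = L/mu = 191/64 = 2.9844
Step 2: Compute the convergence rate.
r = 1 - 2/(kappa + 1) = 1 - 2*mu/(L + mu) = (L - mu)/(L + mu) = 127/255 = 0.498


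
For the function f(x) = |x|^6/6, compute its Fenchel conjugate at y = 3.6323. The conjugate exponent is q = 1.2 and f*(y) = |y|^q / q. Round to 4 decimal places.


The conjugate exponent q satisfies 1/p + 1/q = 1.
p = 6, so q = 6/(6 - 1) = 1.2
|y|^q = 3.6323^1.2 = 4.7013
f*(3.6323) = 4.7013 / 1.2 = 3.9178


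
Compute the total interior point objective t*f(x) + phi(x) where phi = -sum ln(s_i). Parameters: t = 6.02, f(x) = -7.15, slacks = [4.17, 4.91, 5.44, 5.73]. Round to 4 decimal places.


Step 1: Compute log-barrier.
ln values: [1.4279, 1.5913, 1.6938, 1.7457]
phi = -(1.4279 + 1.5913 + 1.6938 + 1.7457) = -6.4587
Step 2: Compute augmented objective.
t*f(x) = 6.02*-7.15 = -43.043
Total = -43.043 - 6.4587 = -49.5017


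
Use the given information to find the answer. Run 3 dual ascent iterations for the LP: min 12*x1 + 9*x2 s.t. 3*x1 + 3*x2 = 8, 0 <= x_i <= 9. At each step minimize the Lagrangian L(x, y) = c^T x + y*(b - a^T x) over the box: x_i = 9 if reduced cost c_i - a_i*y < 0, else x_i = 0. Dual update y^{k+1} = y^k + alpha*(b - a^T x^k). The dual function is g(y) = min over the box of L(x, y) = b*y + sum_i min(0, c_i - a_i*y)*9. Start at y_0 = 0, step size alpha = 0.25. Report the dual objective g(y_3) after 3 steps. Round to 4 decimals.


Dual ascent for LP: min 12*x1 + 9*x2, 3*x1 + 3*x2 = 8, 0 <= x_i <= 9
Step 1: y^k = 0.0, reduced costs: (12.0, 9.0)
  x^k = (0.0, 0.0), subgradient = b - a^T x = 8.0
  y^{k+1} = 0.0 + 0.25*8.0 = 2.0
Step 2: y^k = 2.0, reduced costs: (6.0, 3.0)
  x^k = (0.0, 0.0), subgradient = b - a^T x = 8.0
  y^{k+1} = 2.0 + 0.25*8.0 = 4.0
Step 3: y^k = 4.0, reduced costs: (0.0, -3.0)
  x^k = (0.0, 9.0), subgradient = b - a^T x = -19.0
  y^{k+1} = 4.0 + 0.25*-19.0 = -0.75
Dual objective at y_3 = -0.75: reduced costs (14.25, 11.25), box minimizer x = (0.0, 0.0)
g(y_3) = b*y + (c1 - a1*y)*x1 + (c2 - a2*y)*x2 = 8*(-0.75) + 14.25*0.0 + 11.25*0.0 = -6.0 + 0.0 + 0.0 = -6.0


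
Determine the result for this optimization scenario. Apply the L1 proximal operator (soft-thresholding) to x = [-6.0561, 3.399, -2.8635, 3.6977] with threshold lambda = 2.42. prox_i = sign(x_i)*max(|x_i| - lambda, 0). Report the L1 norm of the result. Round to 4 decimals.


Soft-thresholding with lambda = 2.42:
prox(-6.0561) = sign(-6.0561)*max(|-6.0561| - 2.42, 0) = -3.6361
prox(3.399) = sign(3.399)*max(|3.399| - 2.42, 0) = 0.979
prox(-2.8635) = sign(-2.8635)*max(|-2.8635| - 2.42, 0) = -0.4435
prox(3.6977) = sign(3.6977)*max(|3.6977| - 2.42, 0) = 1.2777
prox(x) = [-3.6361, 0.979, -0.4435, 1.2777]
||prox(x)||_1 = 3.6361 + 0.979 + 0.4435 + 1.2777 = 6.3363


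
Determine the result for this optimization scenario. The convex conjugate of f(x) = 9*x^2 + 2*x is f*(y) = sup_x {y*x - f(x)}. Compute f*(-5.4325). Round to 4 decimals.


f*(y) = sup_x {y*x - a*x^2 - b*x} = sup_x {(y-b)*x - a*x^2}
FOC: (y - b) - 2a*x = 0 => x* = (y - b)/(2a)
x* = (-5.4325 - 2)/(2*9) = -0.4129
f*(-5.4325) = (y-b)^2/(4a) = (-5.4325 - 2)^2/(4*9)
= 55.2421/36 = 1.5345


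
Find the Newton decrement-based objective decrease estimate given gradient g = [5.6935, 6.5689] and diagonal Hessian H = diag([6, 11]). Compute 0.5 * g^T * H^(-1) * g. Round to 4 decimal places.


Step 1: H is diagonal, so H^(-1) * g = [0.9489, 0.5972].
Step 2: g^T H^(-1) g = sum_i g_i^2 / H_ii
  = (5.6935)^2/6 + (6.5689)^2/11
  = 5.4027 + 3.9228 = 9.3254
Step 3: Objective decrease = 0.5 * g^T H^(-1) g = 4.6627


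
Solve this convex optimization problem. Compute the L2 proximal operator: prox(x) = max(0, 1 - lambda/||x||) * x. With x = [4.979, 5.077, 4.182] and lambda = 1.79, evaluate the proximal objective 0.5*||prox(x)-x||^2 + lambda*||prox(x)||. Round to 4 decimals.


Step 1: Compute ||x||.
||x|| = 8.2496
Step 2: Compute scaling factor.
scale = max(0, 1 - 1.79/8.2496) = 0.783
Step 3: prox(x) = [3.8987, 3.9754, 3.2746]
||prox(x)|| = 6.4596
Step 4: Proximal objective.
0.5*||prox-x||^2 = 1.6021
lambda*||prox|| = 11.5627
Total = 13.1647


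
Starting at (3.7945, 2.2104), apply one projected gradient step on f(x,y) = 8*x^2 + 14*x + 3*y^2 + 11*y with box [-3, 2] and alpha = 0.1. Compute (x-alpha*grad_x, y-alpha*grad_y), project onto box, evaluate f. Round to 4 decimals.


Step 1: Compute gradient at (3.7945, 2.2104).
grad_x = 2*8*3.7945 + 14 = 74.712
grad_y = 2*3*2.2104 + 11 = 24.2624
Step 2: Gradient step.
x_raw = 3.7945 - 0.1*74.712 = -3.6767
y_raw = 2.2104 - 0.1*24.2624 = -0.2158
Step 3: Project onto [-3, 2].
x_proj = clip(-3.6767) = -3.0
y_proj = clip(-0.2158) = -0.2158
Step 4: Evaluate f.
f(-3.0, -0.2158) = 27.7655


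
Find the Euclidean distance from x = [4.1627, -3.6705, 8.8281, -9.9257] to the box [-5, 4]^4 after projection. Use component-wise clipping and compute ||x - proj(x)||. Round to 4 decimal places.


Project each component onto [-5, 4].
clip(4.1627) = 4.0, clip(-3.6705) = -3.6705, clip(8.8281) = 4.0, clip(-9.9257) = -5.0
Projection = [4.0, -3.6705, 4.0, -5.0]
Squared diffs: [0.0265, 0.0, 23.3105, 24.2625]
Distance = sqrt(47.5995) = 6.8992


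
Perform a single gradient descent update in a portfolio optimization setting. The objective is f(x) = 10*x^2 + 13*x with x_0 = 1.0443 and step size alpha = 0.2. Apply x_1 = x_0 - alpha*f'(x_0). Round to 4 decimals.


We compute the gradient at x_0 and apply the update.
f'(x) = 20*x + 13
f'(1.0443) = 20*1.0443 + 13 = 33.886
x_1 = 1.0443 - 0.2*33.886 = -5.7329


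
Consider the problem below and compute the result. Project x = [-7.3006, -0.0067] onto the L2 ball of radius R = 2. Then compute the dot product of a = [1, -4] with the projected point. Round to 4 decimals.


Step 1: Compute ||x|| (intermediates to 6 decimals).
||x|| = sqrt((-7.3006)^2 + (-0.0067)^2) = 7.300603
Step 2: Project.
Since ||x|| > R, scale = R/||x|| = 2/7.300603 = 0.27395, proj(x) = scale * x
proj(x) = [-1.999999, -0.001835]
Step 3: Dot product.
a^T * proj(x) = 1*(-1.999999) - 4*(-0.001835) = -1.9927


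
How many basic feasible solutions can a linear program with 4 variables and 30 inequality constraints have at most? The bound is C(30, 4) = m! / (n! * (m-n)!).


Each vertex corresponds to some choice of n active constraints out of m, so the number of vertices is at most C(m, n) = m! / (n!(m-n)!).
m = 30, n = 4
Numerator: 30 * 29 * 28 * 27
Denominator: 4! = 24
C(30, 4) = 27405


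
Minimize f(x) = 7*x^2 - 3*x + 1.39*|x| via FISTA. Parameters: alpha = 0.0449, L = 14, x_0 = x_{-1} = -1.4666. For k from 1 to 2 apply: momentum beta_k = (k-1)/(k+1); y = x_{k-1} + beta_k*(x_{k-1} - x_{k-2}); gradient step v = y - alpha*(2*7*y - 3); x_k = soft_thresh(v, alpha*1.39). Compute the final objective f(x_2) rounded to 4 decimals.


FISTA on f(x) = 7*x^2 - 3*x + 1.39*|x|
L = 14, alpha = 0.0449
Iteration 1: beta = 0.0, y = -1.4666 + 0.0*(-1.4666 + 1.4666) = -1.4666
  grad(y) = -23.5324, v = y - alpha*grad = -0.41
  prox(v) = soft_thresh(-0.41, 0.0624) = -0.3476
Iteration 2: beta = 0.3333, y = -0.3476 + 0.3333*(-0.3476 + 1.4666) = 0.0254
  grad(y) = -2.6441, v = y - alpha*grad = 0.1441
  prox(v) = soft_thresh(0.1441, 0.0624) = 0.0817
f(x_2) = 7*0.0817^2 - 3*0.0817 + 1.39*|0.0817| = -0.0848


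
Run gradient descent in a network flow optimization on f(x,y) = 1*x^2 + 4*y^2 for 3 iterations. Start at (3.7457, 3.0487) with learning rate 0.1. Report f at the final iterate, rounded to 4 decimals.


Gradient descent on f(x,y) = 1*x^2 + 4*y^2.
Starting point: (3.7457, 3.0487), alpha = 0.1
Step 1: grad_x = 2*1*3.7457 = 7.4914, grad_y = 2*4*3.0487 = 24.3896
  x_1 = 3.7457 - 0.1*7.4914 = 2.9966
  y_1 = 3.0487 - 0.1*24.3896 = 0.6097
Step 2: grad_x = 2*1*2.9966 = 5.9931, grad_y = 2*4*0.6097 = 4.8779
  x_2 = 2.9966 - 0.1*5.9931 = 2.3972
  y_2 = 0.6097 - 0.1*4.8779 = 0.1219
Step 3: grad_x = 2*1*2.3972 = 4.7945, grad_y = 2*4*0.1219 = 0.9756
  x_3 = 2.3972 - 0.1*4.7945 = 1.9178
  y_3 = 0.1219 - 0.1*0.9756 = 0.0244
f(1.9178, 0.0244) = 1*1.9178^2 + 4*0.0244^2 = 3.6803


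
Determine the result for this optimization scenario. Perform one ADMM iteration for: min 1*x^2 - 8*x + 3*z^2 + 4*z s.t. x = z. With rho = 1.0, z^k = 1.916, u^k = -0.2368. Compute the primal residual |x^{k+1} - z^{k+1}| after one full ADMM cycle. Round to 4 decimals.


ADMM iteration with rho = 1.0, z^k = 1.916, u^k = -0.2368
Step 1: x-update.
Minimize 1*x^2 - 8*x + (1.0/2)*(x - 1.916 - 0.2368)^2
FOC: (2*1 + 1.0)*x = 8 + 1.0*(1.916 + 0.2368)
x^{k+1} = 3.3843
Step 2: z-update.
Minimize 3*z^2 + 4*z + (1.0/2)*(3.3843 - z - 0.2368)^2
FOC: (2*3 + 1.0)*z = -4 + 1.0*(3.3843 - 0.2368)
z^{k+1} = -0.1218
Step 3: u-update.
u^{k+1} = -0.2368 + 3.3843 + 0.1218 = 3.2693
Step 4: Primal residual = |3.3843 + 0.1218| = 3.5061


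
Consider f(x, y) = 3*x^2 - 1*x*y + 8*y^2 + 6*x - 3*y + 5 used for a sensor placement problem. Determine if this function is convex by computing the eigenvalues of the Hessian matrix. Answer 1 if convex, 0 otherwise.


The Hessian of f(x,y) = 3*x^2 - 1*x*y + 8*y^2 + 6*x - 3*y + 5 is:
H = [[6, -1], [-1, 16]]
Trace = 6 + 16 = 22
Determinant = 6*16 - (-1)^2 = 95
Discriminant = (22)^2 - 4*95 = 104.0
Eigenvalues: lambda_1 = 5.901, lambda_2 = 16.099
The function is convex.

1


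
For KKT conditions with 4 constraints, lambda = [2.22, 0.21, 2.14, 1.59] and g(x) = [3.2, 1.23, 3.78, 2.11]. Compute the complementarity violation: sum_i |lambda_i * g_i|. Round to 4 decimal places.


KKT complementary slackness check:
lambda_1 * g_1 = 2.22 * 3.2 = 7.104
lambda_2 * g_2 = 0.21 * 1.23 = 0.2583
lambda_3 * g_3 = 2.14 * 3.78 = 8.0892
lambda_4 * g_4 = 1.59 * 2.11 = 3.3549
Total violation = 7.104 + 0.2583 + 8.0892 + 3.3549 = 18.8064


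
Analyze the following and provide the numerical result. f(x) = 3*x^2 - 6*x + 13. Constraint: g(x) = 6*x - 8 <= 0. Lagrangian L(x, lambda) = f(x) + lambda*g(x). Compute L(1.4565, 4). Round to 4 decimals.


Step 1: Evaluate f(x).
f(1.4565) = 3*1.4565^2 - 6*1.4565 + 13 = 10.6252
Step 2: Evaluate g(x).
g(1.4565) = 6*1.4565 - 8 = 0.739
Step 3: Compute Lagrangian.
L = 10.6252 + 4*0.739 = 13.5812


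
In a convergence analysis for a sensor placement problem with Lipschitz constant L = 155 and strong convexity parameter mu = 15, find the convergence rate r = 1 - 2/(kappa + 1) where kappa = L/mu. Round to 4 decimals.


Step 1: Compute the condition number.
kappa = L/mu = 155/15 = 10.3333
Step 2: Compute the convergence rate.
r = 1 - 2/(kappa + 1) = 1 - 2*mu/(L + mu) = (L - mu)/(L + mu) = 140/170 = 0.8235


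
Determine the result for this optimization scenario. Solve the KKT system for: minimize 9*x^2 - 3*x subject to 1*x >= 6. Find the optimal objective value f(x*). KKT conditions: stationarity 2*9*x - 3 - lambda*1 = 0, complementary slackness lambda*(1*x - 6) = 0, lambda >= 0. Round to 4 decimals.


Step 1: Try lambda = 0 (constraint inactive).
x_unc = 3/(2*9) = 0.1667
Check: 1*0.1667 = 0.1667 < 6 -- violated!
Step 2: Constraint must be active: 1*x = 6
x* = 6/1 = 6.0
lambda = (2*9*6.0 - 3)/1 = 105.0
Step 3: Compute optimal value.
f(x*) = 9*6.0^2 - 3*6.0 = 306.0


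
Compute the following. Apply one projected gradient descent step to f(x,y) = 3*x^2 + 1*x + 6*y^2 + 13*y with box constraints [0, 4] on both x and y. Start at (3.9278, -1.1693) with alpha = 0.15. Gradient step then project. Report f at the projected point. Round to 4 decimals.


Step 1: Compute gradient at (3.9278, -1.1693).
grad_x = 2*3*3.9278 + 1 = 24.5668
grad_y = 2*6*-1.1693 + 13 = -1.0316
Step 2: Gradient step.
x_raw = 3.9278 - 0.15*24.5668 = 0.2428
y_raw = -1.1693 - 0.15*-1.0316 = -1.0146
Step 3: Project onto [0, 4].
x_proj = clip(0.2428) = 0.2428
y_proj = clip(-1.0146) = 0.0
Step 4: Evaluate f.
f(0.2428, 0.0) = 0.4196


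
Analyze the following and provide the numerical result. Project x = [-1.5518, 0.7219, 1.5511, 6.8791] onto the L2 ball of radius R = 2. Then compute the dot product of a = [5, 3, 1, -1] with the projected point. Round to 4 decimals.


Step 1: Compute ||x|| (intermediates to 6 decimals).
||x|| = sqrt((-1.5518)^2 + 0.7219^2 + 1.5511^2 + 6.8791^2) = 7.256525
Step 2: Project.
Since ||x|| > R, scale = R/||x|| = 2/7.256525 = 0.275614, proj(x) = scale * x
proj(x) = [-0.427698, 0.198966, 0.427505, 1.895976]
Step 3: Dot product.
a^T * proj(x) = 5*(-0.427698) + 3*0.198966 + 1*0.427505 - 1*1.895976 = -3.0101


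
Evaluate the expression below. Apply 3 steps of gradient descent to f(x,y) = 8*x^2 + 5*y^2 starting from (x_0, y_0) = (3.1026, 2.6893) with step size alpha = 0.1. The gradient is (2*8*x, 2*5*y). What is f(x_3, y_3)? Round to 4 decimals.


Gradient descent on f(x,y) = 8*x^2 + 5*y^2.
Starting point: (3.1026, 2.6893), alpha = 0.1
Step 1: grad_x = 2*8*3.1026 = 49.6416, grad_y = 2*5*2.6893 = 26.893
  x_1 = 3.1026 - 0.1*49.6416 = -1.8616
  y_1 = 2.6893 - 0.1*26.893 = 0.0
Step 2: grad_x = 2*8*-1.8616 = -29.785, grad_y = 2*5*0.0 = 0.0
  x_2 = -1.8616 - 0.1*-29.785 = 1.1169
  y_2 = 0.0 - 0.1*0.0 = 0.0
Step 3: grad_x = 2*8*1.1169 = 17.871, grad_y = 2*5*0.0 = 0.0
  x_3 = 1.1169 - 0.1*17.871 = -0.6702
  y_3 = 0.0 - 0.1*0.0 = 0.0
f(-0.6702, 0.0) = 8*(-0.6702)^2 + 5*0.0^2 = 3.5929


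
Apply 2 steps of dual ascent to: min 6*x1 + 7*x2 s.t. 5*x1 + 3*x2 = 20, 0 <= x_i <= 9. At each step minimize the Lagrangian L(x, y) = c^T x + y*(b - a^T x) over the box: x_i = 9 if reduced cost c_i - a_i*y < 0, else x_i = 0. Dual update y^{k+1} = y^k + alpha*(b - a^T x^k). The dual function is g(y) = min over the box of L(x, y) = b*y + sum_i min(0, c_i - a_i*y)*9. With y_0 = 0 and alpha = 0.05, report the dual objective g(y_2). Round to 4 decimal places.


Dual ascent for LP: min 6*x1 + 7*x2, 5*x1 + 3*x2 = 20, 0 <= x_i <= 9
Step 1: y^k = 0.0, reduced costs: (6.0, 7.0)
  x^k = (0.0, 0.0), subgradient = b - a^T x = 20.0
  y^{k+1} = 0.0 + 0.05*20.0 = 1.0
Step 2: y^k = 1.0, reduced costs: (1.0, 4.0)
  x^k = (0.0, 0.0), subgradient = b - a^T x = 20.0
  y^{k+1} = 1.0 + 0.05*20.0 = 2.0
Dual objective at y_2 = 2.0: reduced costs (-4.0, 1.0), box minimizer x = (9.0, 0.0)
g(y_2) = b*y + (c1 - a1*y)*x1 + (c2 - a2*y)*x2 = 20*2.0 + (-4.0)*9.0 + 1.0*0.0 = 40.0 - 36.0 + 0.0 = 4.0


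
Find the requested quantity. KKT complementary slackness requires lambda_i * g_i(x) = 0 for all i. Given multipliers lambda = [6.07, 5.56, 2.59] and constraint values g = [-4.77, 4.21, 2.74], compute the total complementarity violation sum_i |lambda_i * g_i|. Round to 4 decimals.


KKT complementary slackness check:
lambda_1 * g_1 = 6.07 * -4.77 = -28.9539
lambda_2 * g_2 = 5.56 * 4.21 = 23.4076
lambda_3 * g_3 = 2.59 * 2.74 = 7.0966
Total violation = 28.9539 + 23.4076 + 7.0966 = 59.4581


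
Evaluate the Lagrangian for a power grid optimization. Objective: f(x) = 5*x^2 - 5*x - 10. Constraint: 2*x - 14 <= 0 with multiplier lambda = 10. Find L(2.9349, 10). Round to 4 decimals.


Step 1: Evaluate f(x).
f(2.9349) = 5*2.9349^2 - 5*2.9349 - 10 = 18.3937
Step 2: Evaluate g(x).
g(2.9349) = 2*2.9349 - 14 = -8.1302
Step 3: Compute Lagrangian.
L = 18.3937 + 10*-8.1302 = -62.9083


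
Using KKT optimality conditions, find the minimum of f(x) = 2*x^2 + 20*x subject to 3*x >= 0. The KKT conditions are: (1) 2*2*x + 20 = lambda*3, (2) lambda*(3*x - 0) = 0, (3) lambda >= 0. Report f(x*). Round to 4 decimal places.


Step 1: Try lambda = 0 (constraint inactive).
x_unc = -20/(2*2) = -5.0
Check: 3*-5.0 = -15.0 < 0 -- violated!
Step 2: Constraint must be active: 3*x = 0
x* = 0/3 = 0.0
lambda = (2*2*0.0 + 20)/3 = 6.6667
Step 3: Compute optimal value.
f(x*) = 2*0.0^2 + 20*0.0 = 0.0


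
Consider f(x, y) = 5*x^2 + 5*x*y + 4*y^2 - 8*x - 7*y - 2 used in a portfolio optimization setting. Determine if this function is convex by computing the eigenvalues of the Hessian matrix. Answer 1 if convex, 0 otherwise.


The Hessian of f(x,y) = 5*x^2 + 5*x*y + 4*y^2 - 8*x - 7*y - 2 is:
H = [[10, 5], [5, 8]]
Trace = 10 + 8 = 18
Determinant = 10*8 - (5)^2 = 55
Discriminant = (18)^2 - 4*55 = 104.0
Eigenvalues: lambda_1 = 3.901, lambda_2 = 14.099
The function is convex.

1


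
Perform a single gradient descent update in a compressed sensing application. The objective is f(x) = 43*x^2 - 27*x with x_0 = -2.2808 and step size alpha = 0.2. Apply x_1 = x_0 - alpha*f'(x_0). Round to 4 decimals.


We compute the gradient at x_0 and apply the update.
f'(x) = 86*x - 27
f'(-2.2808) = 86*-2.2808 - 27 = -223.1488
x_1 = -2.2808 - 0.2*-223.1488 = 42.349


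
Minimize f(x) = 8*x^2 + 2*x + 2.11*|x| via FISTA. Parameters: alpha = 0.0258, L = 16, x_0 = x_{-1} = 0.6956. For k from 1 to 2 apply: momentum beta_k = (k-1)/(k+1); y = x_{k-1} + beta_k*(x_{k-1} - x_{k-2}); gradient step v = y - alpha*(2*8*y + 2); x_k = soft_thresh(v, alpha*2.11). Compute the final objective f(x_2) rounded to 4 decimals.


FISTA on f(x) = 8*x^2 + 2*x + 2.11*|x|
L = 16, alpha = 0.0258
Iteration 1: beta = 0.0, y = 0.6956 + 0.0*(0.6956 - 0.6956) = 0.6956
  grad(y) = 13.1296, v = y - alpha*grad = 0.3569
  prox(v) = soft_thresh(0.3569, 0.0544) = 0.3024
Iteration 2: beta = 0.3333, y = 0.3024 + 0.3333*(0.3024 - 0.6956) = 0.1714
  grad(y) = 4.7417, v = y - alpha*grad = 0.049
  prox(v) = soft_thresh(0.049, 0.0544) = 0.0
f(x_2) = 8*0.0^2 + 2*0.0 + 2.11*|0.0| = 0.0


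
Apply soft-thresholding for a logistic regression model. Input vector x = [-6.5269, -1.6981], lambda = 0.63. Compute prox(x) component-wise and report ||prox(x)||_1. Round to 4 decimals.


Soft-thresholding with lambda = 0.63:
prox(-6.5269) = sign(-6.5269)*max(|-6.5269| - 0.63, 0) = -5.8969
prox(-1.6981) = sign(-1.6981)*max(|-1.6981| - 0.63, 0) = -1.0681
prox(x) = [-5.8969, -1.0681]
||prox(x)||_1 = 5.8969 + 1.0681 = 6.965


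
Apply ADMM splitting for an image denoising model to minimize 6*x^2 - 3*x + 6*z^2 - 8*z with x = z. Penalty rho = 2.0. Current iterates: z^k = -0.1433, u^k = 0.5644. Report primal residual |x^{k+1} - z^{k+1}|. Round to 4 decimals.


ADMM iteration with rho = 2.0, z^k = -0.1433, u^k = 0.5644
Step 1: x-update.
Minimize 6*x^2 - 3*x + (2.0/2)*(x + 0.1433 + 0.5644)^2
FOC: (2*6 + 2.0)*x = 3 + 2.0*(-0.1433 - 0.5644)
x^{k+1} = 0.1132
Step 2: z-update.
Minimize 6*z^2 - 8*z + (2.0/2)*(0.1132 - z + 0.5644)^2
FOC: (2*6 + 2.0)*z = 8 + 2.0*(0.1132 + 0.5644)
z^{k+1} = 0.6682
Step 3: u-update.
u^{k+1} = 0.5644 + 0.1132 - 0.6682 = 0.0094
Step 4: Primal residual = |0.1132 - 0.6682| = 0.555


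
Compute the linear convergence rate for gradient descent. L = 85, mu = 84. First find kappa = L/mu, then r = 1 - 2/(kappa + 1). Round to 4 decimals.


Step 1: Compute the condition number.
kappa = L/mu = 85/84 = 1.0119
Step 2: Compute the convergence rate.
r = 1 - 2/(kappa + 1) = 1 - 2*mu/(L + mu) = (L - mu)/(L + mu) = 1/169 = 0.0059


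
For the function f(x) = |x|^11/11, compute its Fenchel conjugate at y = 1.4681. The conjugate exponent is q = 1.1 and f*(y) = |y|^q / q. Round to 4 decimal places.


The conjugate exponent q satisfies 1/p + 1/q = 1.
p = 11, so q = 11/(11 - 1) = 1.1
|y|^q = 1.4681^1.1 = 1.5256
f*(1.4681) = 1.5256 / 1.1 = 1.3869


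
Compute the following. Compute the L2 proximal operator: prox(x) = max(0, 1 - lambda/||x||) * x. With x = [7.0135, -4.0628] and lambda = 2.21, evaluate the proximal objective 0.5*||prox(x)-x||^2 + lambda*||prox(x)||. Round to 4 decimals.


Step 1: Compute ||x||.
||x|| = 8.1053
Step 2: Compute scaling factor.
scale = max(0, 1 - 2.21/8.1053) = 0.7273
Step 3: prox(x) = [5.1012, -2.955]
||prox(x)|| = 5.8953
Step 4: Proximal objective.
0.5*||prox-x||^2 = 2.4421
lambda*||prox|| = 13.0286
Total = 15.4706


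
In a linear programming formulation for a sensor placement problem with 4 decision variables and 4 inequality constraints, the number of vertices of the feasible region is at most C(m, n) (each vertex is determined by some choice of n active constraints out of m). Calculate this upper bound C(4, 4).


Each vertex corresponds to some choice of n active constraints out of m, so the number of vertices is at most C(m, n) = m! / (n!(m-n)!).
m = 4, n = 4
Numerator: 4 * 3 * 2 * 1
Denominator: 4! = 24
C(4, 4) = 1


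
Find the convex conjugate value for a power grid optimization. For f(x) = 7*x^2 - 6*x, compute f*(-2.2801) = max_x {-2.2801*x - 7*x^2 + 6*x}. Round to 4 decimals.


f*(y) = sup_x {y*x - a*x^2 - b*x} = sup_x {(y-b)*x - a*x^2}
FOC: (y - b) - 2a*x = 0 => x* = (y - b)/(2a)
x* = (-2.2801 + 6)/(2*7) = 0.2657
f*(-2.2801) = (y-b)^2/(4a) = (-2.2801 + 6)^2/(4*7)
= 13.8377/28 = 0.4942


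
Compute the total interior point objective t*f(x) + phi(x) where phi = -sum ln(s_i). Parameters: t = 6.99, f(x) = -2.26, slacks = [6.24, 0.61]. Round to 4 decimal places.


Step 1: Compute log-barrier.
ln values: [1.831, -0.4943]
phi = -(1.831 - 0.4943) = -1.3367
Step 2: Compute augmented objective.
t*f(x) = 6.99*-2.26 = -15.7974
Total = -15.7974 - 1.3367 = -17.1341


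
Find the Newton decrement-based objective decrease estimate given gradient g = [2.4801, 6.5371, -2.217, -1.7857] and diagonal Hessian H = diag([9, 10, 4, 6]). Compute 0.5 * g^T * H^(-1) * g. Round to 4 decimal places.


Step 1: H is diagonal, so H^(-1) * g = [0.2756, 0.6537, -0.5543, -0.2976].
Step 2: g^T H^(-1) g = sum_i g_i^2 / H_ii
  = (2.4801)^2/9 + (6.5371)^2/10 + (-2.217)^2/4 + (-1.7857)^2/6
  = 0.6834 + 4.2734 + 1.2288 + 0.5315 = 6.717
Step 3: Objective decrease = 0.5 * g^T H^(-1) g = 3.3585


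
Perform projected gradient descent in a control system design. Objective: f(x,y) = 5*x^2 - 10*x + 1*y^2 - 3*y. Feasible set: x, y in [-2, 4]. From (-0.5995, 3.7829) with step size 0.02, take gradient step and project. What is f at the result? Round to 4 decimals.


Step 1: Compute gradient at (-0.5995, 3.7829).
grad_x = 2*5*-0.5995 - 10 = -15.995
grad_y = 2*1*3.7829 - 3 = 4.5658
Step 2: Gradient step.
x_raw = -0.5995 - 0.02*-15.995 = -0.2796
y_raw = 3.7829 - 0.02*4.5658 = 3.6916
Step 3: Project onto [-2, 4].
x_proj = clip(-0.2796) = -0.2796
y_proj = clip(3.6916) = 3.6916
Step 4: Evaluate f.
f(-0.2796, 3.6916) = 5.7399


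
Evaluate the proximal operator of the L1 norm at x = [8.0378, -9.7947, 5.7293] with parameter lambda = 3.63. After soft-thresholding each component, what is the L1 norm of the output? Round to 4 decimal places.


Soft-thresholding with lambda = 3.63:
prox(8.0378) = sign(8.0378)*max(|8.0378| - 3.63, 0) = 4.4078
prox(-9.7947) = sign(-9.7947)*max(|-9.7947| - 3.63, 0) = -6.1647
prox(5.7293) = sign(5.7293)*max(|5.7293| - 3.63, 0) = 2.0993
prox(x) = [4.4078, -6.1647, 2.0993]
||prox(x)||_1 = 4.4078 + 6.1647 + 2.0993 = 12.6718


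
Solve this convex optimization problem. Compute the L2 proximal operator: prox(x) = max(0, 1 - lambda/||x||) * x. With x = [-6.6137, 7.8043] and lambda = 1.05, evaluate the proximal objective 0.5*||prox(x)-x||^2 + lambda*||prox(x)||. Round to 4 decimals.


Step 1: Compute ||x||.
||x|| = 10.2298
Step 2: Compute scaling factor.
scale = max(0, 1 - 1.05/10.2298) = 0.8974
Step 3: prox(x) = [-5.9349, 7.0033]
||prox(x)|| = 9.1798
Step 4: Proximal objective.
0.5*||prox-x||^2 = 0.5513
lambda*||prox|| = 9.6388
Total = 10.19


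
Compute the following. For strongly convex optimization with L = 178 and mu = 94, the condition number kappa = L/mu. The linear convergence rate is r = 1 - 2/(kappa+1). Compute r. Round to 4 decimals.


Step 1: Compute the condition number.
kappa = L/mu = 178/94 = 1.8936
Step 2: Compute the convergence rate.
r = 1 - 2/(kappa + 1) = 1 - 2*mu/(L + mu) = (L - mu)/(L + mu) = 84/272 = 0.3088


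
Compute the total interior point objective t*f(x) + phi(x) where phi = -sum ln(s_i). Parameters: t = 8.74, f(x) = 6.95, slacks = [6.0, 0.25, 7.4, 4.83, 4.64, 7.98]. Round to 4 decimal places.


Step 1: Compute log-barrier.
ln values: [1.7918, -1.3863, 2.0015, 1.5748, 1.5347, 2.0769]
phi = -(1.7918 - 1.3863 + 2.0015 + 1.5748 + 1.5347 + 2.0769) = -7.5934
Step 2: Compute augmented objective.
t*f(x) = 8.74*6.95 = 60.743
Total = 60.743 - 7.5934 = 53.1496


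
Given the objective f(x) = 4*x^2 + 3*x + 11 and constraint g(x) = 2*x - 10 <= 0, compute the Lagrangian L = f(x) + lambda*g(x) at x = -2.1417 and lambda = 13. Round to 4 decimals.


Step 1: Evaluate f(x).
f(-2.1417) = 4*(-2.1417)^2 + 3*(-2.1417) + 11 = 22.9224
Step 2: Evaluate g(x).
g(-2.1417) = 2*-2.1417 - 10 = -14.2834
Step 3: Compute Lagrangian.
L = 22.9224 + 13*-14.2834 = -162.7618


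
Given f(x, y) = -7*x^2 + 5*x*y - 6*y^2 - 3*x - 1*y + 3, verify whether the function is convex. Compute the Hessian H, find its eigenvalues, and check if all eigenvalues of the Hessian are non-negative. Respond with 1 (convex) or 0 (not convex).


The Hessian of f(x,y) = -7*x^2 + 5*x*y - 6*y^2 - 3*x - 1*y + 3 is:
H = [[-14, 5], [5, -12]]
Trace = -14 - 12 = -26
Determinant = -14*-12 - (5)^2 = 143
Discriminant = (-26)^2 - 4*143 = 104.0
Eigenvalues: lambda_1 = -18.099, lambda_2 = -7.901
The function is not convex.

0


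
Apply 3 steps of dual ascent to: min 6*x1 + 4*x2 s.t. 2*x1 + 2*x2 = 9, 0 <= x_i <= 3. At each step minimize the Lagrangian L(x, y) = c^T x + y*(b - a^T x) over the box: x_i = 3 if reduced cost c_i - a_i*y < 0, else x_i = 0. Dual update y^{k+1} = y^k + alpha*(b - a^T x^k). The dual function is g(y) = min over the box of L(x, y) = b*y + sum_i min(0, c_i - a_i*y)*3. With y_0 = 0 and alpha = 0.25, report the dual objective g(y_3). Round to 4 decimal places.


Dual ascent for LP: min 6*x1 + 4*x2, 2*x1 + 2*x2 = 9, 0 <= x_i <= 3
Step 1: y^k = 0.0, reduced costs: (6.0, 4.0)
  x^k = (0.0, 0.0), subgradient = b - a^T x = 9.0
  y^{k+1} = 0.0 + 0.25*9.0 = 2.25
Step 2: y^k = 2.25, reduced costs: (1.5, -0.5)
  x^k = (0.0, 3.0), subgradient = b - a^T x = 3.0
  y^{k+1} = 2.25 + 0.25*3.0 = 3.0
Step 3: y^k = 3.0, reduced costs: (0.0, -2.0)
  x^k = (0.0, 3.0), subgradient = b - a^T x = 3.0
  y^{k+1} = 3.0 + 0.25*3.0 = 3.75
Dual objective at y_3 = 3.75: reduced costs (-1.5, -3.5), box minimizer x = (3.0, 3.0)
g(y_3) = b*y + (c1 - a1*y)*x1 + (c2 - a2*y)*x2 = 9*3.75 + (-1.5)*3.0 + (-3.5)*3.0 = 33.75 - 4.5 - 10.5 = 18.75
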